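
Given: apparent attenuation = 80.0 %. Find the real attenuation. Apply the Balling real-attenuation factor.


RA = AA · 0.8192
RA = 80.0 · 0.8192

65.5360 %


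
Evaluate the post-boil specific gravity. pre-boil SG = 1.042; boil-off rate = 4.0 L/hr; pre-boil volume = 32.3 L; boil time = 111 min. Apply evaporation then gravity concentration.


V_post = V_pre − rate·(t/60);  SG_post = 1 + (SG_pre−1)·V_pre/V_post
V_post = 32.3 − 4.0·(111/60) = 24.9000
SG_post = 1 + (1.042 − 1)·32.3/24.9000

1.0545


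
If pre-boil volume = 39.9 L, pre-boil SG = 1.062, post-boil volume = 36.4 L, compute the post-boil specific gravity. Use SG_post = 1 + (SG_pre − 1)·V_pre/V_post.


pts_pre = (1.062 − 1)·1000 = 62.0000
pts_post = 62.0000·39.9/36.4 = 67.9615
SG_post = 1 + 67.9615/1000

1.0680


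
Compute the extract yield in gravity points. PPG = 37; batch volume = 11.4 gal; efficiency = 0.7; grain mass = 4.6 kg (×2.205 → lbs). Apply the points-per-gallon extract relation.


points = lbs × PPG × eff / vol
lbs = 4.6 × 2.205 = 10.1430
points = 10.1430 × 37 × 0.7 / 11.4

23.0442 points


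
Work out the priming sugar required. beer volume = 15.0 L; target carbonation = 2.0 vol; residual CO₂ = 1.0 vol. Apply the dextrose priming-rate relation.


sugar = (target − residual)·4.0·V
sugar = (2.0 − 1.0)·4.0·15.0

60.0000 g


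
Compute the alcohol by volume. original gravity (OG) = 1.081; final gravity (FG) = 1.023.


ABV = (OG − FG) · 131.25
ABV = (1.081 − 1.023) · 131.25

7.6125 % ABV


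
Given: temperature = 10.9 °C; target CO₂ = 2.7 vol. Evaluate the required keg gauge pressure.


psi = vols/(0.01821 + 0.09011·e^(−0.04·T)) − 14.695
psi = 2.7/(0.01821 + 0.09011·e^(−0.04·10.9)) − 14.695

20.6099 psi


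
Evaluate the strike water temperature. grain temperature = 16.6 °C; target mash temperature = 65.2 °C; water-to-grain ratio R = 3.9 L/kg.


T_strike = (0.41/R)·(T_mash − T_grain) + T_mash
T_strike = (0.41/3.9)·(65.2 − 16.6) + 65.2

70.3092 °C


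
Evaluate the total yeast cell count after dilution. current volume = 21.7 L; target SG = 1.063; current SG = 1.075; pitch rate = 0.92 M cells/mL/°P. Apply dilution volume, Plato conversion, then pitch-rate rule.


V_w = V·((SG_c−1)/(SG_t−1)−1);  °P = 259 − 259/SG_t;  cells = rate·(V+V_w)·°P
V_w = 21.7·((1.075−1)/(1.063−1)−1) = 4.1333
V_final = 21.7 + 4.1333 = 25.8333
°P = 259 − 259/1.063 = 15.3500
cells = 0.92·25.8333·15.3500

364.8172 billion cells


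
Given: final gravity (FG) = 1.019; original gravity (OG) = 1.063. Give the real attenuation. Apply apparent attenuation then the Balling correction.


AA = (OG−FG)/(OG−1)·100;  RA = AA·0.8192
AA = (1.063 − 1.019)/(1.063 − 1)·100 = 69.8413
RA = 69.8413·0.8192

57.2140 %


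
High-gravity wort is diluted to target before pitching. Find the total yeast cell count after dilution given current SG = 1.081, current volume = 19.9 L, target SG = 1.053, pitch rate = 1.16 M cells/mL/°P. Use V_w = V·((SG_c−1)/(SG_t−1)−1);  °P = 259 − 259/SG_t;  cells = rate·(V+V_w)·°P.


V_w = 19.9·((1.081−1)/(1.053−1)−1) = 10.5132
V_final = 19.9 + 10.5132 = 30.4132
°P = 259 − 259/1.053 = 13.0361
cells = 1.16·30.4132·13.0361

459.9043 billion cells


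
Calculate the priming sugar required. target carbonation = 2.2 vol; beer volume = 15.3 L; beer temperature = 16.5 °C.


residual = 14.695·(0.01821 + 0.09011·e^(−0.04·T));  sugar = (target − residual)·4.0·V
residual = 14.695·(0.01821 + 0.09011·e^(−0.04·16.5)) = 0.9520
sugar = (2.2 − 0.9520)·4.0·15.3

76.3780 g


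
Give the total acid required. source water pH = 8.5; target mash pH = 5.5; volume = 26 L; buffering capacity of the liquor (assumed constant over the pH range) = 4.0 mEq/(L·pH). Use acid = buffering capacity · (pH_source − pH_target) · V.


acid = 4.0 · (8.5 − 5.5) · 26

312.0000 mEq


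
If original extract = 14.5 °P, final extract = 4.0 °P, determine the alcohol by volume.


SG = 259/(259 − P);  ABV = (OG − FG)·131.25
OG = 259/(259 − 14.5) = 1.0593
FG = 259/(259 − 4.0) = 1.0157
ABV = (1.0593 − 1.0157)·131.25

5.7249 % ABV


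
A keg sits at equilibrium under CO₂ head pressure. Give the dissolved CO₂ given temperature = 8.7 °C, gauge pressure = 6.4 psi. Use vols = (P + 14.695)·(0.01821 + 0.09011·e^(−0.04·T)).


vols = (6.4 + 14.695)·(0.01821 + 0.09011·e^(−0.04·8.7))

1.7263 volumes


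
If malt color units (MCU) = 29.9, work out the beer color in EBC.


SRM = 1.4922·MCU^0.6859;  EBC = SRM·1.97
SRM = 1.4922·29.9^0.6859 = 15.3458
EBC = 15.3458·1.97

30.2313 EBC


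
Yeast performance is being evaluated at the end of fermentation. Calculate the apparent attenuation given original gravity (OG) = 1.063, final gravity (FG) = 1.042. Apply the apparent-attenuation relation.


AA = (OG − FG)/(OG − 1) · 100
AA = (1.063 − 1.042)/(1.063 − 1) · 100

33.3333 %


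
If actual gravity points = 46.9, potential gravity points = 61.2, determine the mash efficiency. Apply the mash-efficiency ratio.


efficiency = actual / potential × 100
efficiency = 46.9 / 61.2 × 100

76.6340 %


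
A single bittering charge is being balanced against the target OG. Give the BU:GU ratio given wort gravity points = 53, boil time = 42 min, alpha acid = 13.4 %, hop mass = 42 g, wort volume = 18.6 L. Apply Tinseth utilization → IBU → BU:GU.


U = 1.65·0.000125^(GP/1000)·(1−e^(−0.04t))/4.15;  IBU = (α/100)·m·U·1000/V;  BU:GU = IBU/GP
U = 1.65·0.000125^(53/1000)·(1−e^(−0.04·42))/4.15 = 0.2009
IBU = (13.4/100)·42·0.2009·1000/18.6 = 60.7908
BU:GU = 60.7908/53

1.1470


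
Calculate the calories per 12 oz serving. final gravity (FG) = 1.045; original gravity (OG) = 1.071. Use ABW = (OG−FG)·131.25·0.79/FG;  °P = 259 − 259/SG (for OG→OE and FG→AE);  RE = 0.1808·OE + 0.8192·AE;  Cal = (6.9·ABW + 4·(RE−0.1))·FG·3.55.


ABW = (1.071 − 1.045)·131.25·0.79/1.045 = 2.5798
OE = 259 − 259/1.071 = 17.1699 °P
AE = 259 − 259/1.045 = 11.1531 °P
RE = 0.1808·17.1699 + 0.8192·11.1531 = 12.2410 °P
Cal = (6.9·2.5798 + 4·(12.2410−0.1))·1.045·3.55

246.1950 kcal


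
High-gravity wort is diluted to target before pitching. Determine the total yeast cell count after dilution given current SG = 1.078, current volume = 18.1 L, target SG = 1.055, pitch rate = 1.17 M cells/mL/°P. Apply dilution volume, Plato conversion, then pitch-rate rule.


V_w = V·((SG_c−1)/(SG_t−1)−1);  °P = 259 − 259/SG_t;  cells = rate·(V+V_w)·°P
V_w = 18.1·((1.078−1)/(1.055−1)−1) = 7.5691
V_final = 18.1 + 7.5691 = 25.6691
°P = 259 − 259/1.055 = 13.5024
cells = 1.17·25.6691·13.5024

405.5145 billion cells


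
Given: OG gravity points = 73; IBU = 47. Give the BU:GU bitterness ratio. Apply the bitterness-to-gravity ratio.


BU:GU = IBU / OG_points
BU:GU = 47 / 73

0.6438


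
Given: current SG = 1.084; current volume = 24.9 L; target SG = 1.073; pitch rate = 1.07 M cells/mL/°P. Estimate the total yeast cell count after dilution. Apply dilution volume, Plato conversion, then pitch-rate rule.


V_w = V·((SG_c−1)/(SG_t−1)−1);  °P = 259 − 259/SG_t;  cells = rate·(V+V_w)·°P
V_w = 24.9·((1.084−1)/(1.073−1)−1) = 3.7521
V_final = 24.9 + 3.7521 = 28.6521
°P = 259 − 259/1.073 = 17.6207
cells = 1.07·28.6521·17.6207

540.2098 billion cells


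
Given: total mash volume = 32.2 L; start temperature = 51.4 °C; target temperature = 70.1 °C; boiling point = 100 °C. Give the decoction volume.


V_dec = V_total·(T_target − T_start)/(T_boil − T_start)
V_dec = 32.2·(70.1 − 51.4)/(100 − 51.4)

12.3897 L


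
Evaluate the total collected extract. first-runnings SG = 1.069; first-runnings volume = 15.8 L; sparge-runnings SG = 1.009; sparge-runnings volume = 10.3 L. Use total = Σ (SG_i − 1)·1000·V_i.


first = (1.069 − 1)·1000·15.8 = 1090.2000
sparge = (1.009 − 1)·1000·10.3 = 92.7000
total = 1090.2000 + 92.7000

1182.9000 gravity·L


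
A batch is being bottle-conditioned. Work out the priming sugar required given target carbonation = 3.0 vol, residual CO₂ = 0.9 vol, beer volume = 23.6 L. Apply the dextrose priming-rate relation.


sugar = (target − residual)·4.0·V
sugar = (3.0 − 0.9)·4.0·23.6

198.2400 g


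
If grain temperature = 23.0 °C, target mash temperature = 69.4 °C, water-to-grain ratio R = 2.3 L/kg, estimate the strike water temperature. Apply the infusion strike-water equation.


T_strike = (0.41/R)·(T_mash − T_grain) + T_mash
T_strike = (0.41/2.3)·(69.4 − 23.0) + 69.4

77.6713 °C


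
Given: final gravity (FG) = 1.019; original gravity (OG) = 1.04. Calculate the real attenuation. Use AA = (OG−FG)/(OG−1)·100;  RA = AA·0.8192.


AA = (1.04 − 1.019)/(1.04 − 1)·100 = 52.5000
RA = 52.5000·0.8192

43.0080 %


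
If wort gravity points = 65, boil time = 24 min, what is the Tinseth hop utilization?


U = 1.65·0.000125^(GP/1000) · (1 − e^(−0.04·t))/4.15
bigness = 1.65·0.000125^(65/1000) = 0.9200
boil_factor = (1 − e^(−0.04·24))/4.15 = 0.1487
U = 0.9200 · 0.1487

0.1368


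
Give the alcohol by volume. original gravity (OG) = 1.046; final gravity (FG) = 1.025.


ABV = (OG − FG) · 131.25
ABV = (1.046 − 1.025) · 131.25

2.7563 % ABV


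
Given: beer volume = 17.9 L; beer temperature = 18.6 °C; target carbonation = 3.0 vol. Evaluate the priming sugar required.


residual = 14.695·(0.01821 + 0.09011·e^(−0.04·T));  sugar = (target − residual)·4.0·V
residual = 14.695·(0.01821 + 0.09011·e^(−0.04·18.6)) = 0.8969
sugar = (3.0 − 0.8969)·4.0·17.9

150.5854 g


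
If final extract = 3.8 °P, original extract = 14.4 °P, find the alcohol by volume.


SG = 259/(259 − P);  ABV = (OG − FG)·131.25
OG = 259/(259 − 14.4) = 1.0589
FG = 259/(259 − 3.8) = 1.0149
ABV = (1.0589 − 1.0149)·131.25

5.7726 % ABV


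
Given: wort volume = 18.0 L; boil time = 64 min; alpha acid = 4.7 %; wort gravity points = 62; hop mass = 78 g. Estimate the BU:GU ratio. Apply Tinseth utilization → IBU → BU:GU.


U = 1.65·0.000125^(GP/1000)·(1−e^(−0.04t))/4.15;  IBU = (α/100)·m·U·1000/V;  BU:GU = IBU/GP
U = 1.65·0.000125^(62/1000)·(1−e^(−0.04·64))/4.15 = 0.2101
IBU = (4.7/100)·78·0.2101·1000/18.0 = 42.7979
BU:GU = 42.7979/62

0.6903


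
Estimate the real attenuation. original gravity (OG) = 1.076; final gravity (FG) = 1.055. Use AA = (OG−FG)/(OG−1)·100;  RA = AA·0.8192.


AA = (1.076 − 1.055)/(1.076 − 1)·100 = 27.6316
RA = 27.6316·0.8192

22.6358 %


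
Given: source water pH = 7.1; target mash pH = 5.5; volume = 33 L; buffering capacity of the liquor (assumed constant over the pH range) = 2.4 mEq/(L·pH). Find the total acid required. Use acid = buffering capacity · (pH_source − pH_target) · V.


acid = 2.4 · (7.1 − 5.5) · 33

126.7200 mEq


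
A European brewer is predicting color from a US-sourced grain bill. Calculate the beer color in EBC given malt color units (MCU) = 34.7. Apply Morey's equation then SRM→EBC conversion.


SRM = 1.4922·MCU^0.6859;  EBC = SRM·1.97
SRM = 1.4922·34.7^0.6859 = 16.9957
EBC = 16.9957·1.97

33.4815 EBC


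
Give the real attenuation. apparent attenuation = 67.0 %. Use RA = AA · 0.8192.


RA = 67.0 · 0.8192

54.8864 %


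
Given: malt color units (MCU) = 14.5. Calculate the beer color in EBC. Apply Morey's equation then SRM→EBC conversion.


SRM = 1.4922·MCU^0.6859;  EBC = SRM·1.97
SRM = 1.4922·14.5^0.6859 = 9.3413
EBC = 9.3413·1.97

18.4024 EBC


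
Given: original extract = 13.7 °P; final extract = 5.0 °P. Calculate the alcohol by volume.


SG = 259/(259 − P);  ABV = (OG − FG)·131.25
OG = 259/(259 − 13.7) = 1.0558
FG = 259/(259 − 5.0) = 1.0197
ABV = (1.0558 − 1.0197)·131.25

4.7466 % ABV


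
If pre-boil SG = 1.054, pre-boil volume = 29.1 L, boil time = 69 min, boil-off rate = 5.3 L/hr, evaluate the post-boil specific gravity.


V_post = V_pre − rate·(t/60);  SG_post = 1 + (SG_pre−1)·V_pre/V_post
V_post = 29.1 − 5.3·(69/60) = 23.0050
SG_post = 1 + (1.054 − 1)·29.1/23.0050

1.0683


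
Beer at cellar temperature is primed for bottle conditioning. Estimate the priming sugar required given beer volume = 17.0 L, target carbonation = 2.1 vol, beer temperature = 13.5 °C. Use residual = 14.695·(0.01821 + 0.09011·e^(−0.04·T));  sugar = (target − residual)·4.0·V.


residual = 14.695·(0.01821 + 0.09011·e^(−0.04·13.5)) = 1.0393
sugar = (2.1 − 1.0393)·4.0·17.0

72.1309 g


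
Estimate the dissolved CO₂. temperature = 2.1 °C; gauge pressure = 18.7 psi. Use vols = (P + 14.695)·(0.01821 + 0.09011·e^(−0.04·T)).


vols = (18.7 + 14.695)·(0.01821 + 0.09011·e^(−0.04·2.1))

3.3749 volumes


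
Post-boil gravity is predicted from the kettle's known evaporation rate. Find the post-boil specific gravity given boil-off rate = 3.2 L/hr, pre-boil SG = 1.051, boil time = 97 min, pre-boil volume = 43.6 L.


V_post = V_pre − rate·(t/60);  SG_post = 1 + (SG_pre−1)·V_pre/V_post
V_post = 43.6 − 3.2·(97/60) = 38.4267
SG_post = 1 + (1.051 − 1)·43.6/38.4267

1.0579


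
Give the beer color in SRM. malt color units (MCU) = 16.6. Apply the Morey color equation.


SRM = 1.4922 · MCU^0.6859
SRM = 1.4922 · 16.6^0.6859

10.2494 SRM


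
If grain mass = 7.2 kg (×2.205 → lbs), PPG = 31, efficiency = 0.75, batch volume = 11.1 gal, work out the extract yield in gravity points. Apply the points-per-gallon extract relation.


points = lbs × PPG × eff / vol
lbs = 7.2 × 2.205 = 15.8760
points = 15.8760 × 31 × 0.75 / 11.1

33.2538 points


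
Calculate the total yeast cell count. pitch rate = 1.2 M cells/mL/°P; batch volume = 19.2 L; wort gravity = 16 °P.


cells (billions) = rate · V_L · °P
cells = 1.2 · 19.2 · 16

368.6400 billion cells


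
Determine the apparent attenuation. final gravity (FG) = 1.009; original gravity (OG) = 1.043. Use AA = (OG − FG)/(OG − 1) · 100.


AA = (1.043 − 1.009)/(1.043 − 1) · 100

79.0698 %


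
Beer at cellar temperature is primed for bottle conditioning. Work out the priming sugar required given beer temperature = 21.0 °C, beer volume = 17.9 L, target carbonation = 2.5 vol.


residual = 14.695·(0.01821 + 0.09011·e^(−0.04·T));  sugar = (target − residual)·4.0·V
residual = 14.695·(0.01821 + 0.09011·e^(−0.04·21.0)) = 0.8393
sugar = (2.5 − 0.8393)·4.0·17.9

118.9095 g


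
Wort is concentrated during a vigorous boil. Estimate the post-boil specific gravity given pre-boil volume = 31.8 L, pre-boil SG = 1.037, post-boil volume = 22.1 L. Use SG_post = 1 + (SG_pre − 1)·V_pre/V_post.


pts_pre = (1.037 − 1)·1000 = 37.0000
pts_post = 37.0000·31.8/22.1 = 53.2398
SG_post = 1 + 53.2398/1000

1.0532


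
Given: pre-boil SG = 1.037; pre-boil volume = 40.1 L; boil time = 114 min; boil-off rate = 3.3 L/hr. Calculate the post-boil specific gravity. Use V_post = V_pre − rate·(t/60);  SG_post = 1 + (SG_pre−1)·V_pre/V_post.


V_post = 40.1 − 3.3·(114/60) = 33.8300
SG_post = 1 + (1.037 − 1)·40.1/33.8300

1.0439


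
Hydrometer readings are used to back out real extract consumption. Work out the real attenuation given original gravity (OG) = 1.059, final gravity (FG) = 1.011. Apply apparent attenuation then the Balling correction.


AA = (OG−FG)/(OG−1)·100;  RA = AA·0.8192
AA = (1.059 − 1.011)/(1.059 − 1)·100 = 81.3559
RA = 81.3559·0.8192

66.6468 %


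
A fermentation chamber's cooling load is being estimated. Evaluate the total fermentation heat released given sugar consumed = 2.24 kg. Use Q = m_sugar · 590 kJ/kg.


Q = 2.24 · 590

1321.6000 kJ


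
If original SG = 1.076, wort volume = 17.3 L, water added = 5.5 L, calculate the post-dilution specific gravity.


SG_new = 1 + (SG_old − 1)·V_old/(V_old + V_water)
pts = (1.076 − 1)·1000·17.3/(17.3 + 5.5) = 57.6667
SG_new = 1 + 57.6667/1000

1.0577


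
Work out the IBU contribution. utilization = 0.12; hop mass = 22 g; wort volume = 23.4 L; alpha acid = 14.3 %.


IBU = (α/100)·mass·U·1000 / V
IBU = (14.3/100)·22·0.12·1000 / 23.4

16.1333 IBU


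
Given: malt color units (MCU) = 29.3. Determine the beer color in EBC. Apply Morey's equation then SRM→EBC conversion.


SRM = 1.4922·MCU^0.6859;  EBC = SRM·1.97
SRM = 1.4922·29.3^0.6859 = 15.1339
EBC = 15.1339·1.97

29.8138 EBC


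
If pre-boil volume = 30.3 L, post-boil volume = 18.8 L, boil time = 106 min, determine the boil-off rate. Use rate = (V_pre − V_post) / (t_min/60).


rate = (30.3 − 18.8) / (106/60)

6.5094 L/hr


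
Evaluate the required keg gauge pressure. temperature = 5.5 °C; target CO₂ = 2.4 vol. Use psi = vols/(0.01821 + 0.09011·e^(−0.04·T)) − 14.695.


psi = 2.4/(0.01821 + 0.09011·e^(−0.04·5.5)) − 14.695

11.8170 psi


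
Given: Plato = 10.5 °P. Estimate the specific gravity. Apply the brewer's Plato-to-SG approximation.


SG = 259/(259 − P)
SG = 259/(259 − 10.5)

1.0423


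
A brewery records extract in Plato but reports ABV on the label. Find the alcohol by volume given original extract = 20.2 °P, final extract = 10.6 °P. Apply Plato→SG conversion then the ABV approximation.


SG = 259/(259 − P);  ABV = (OG − FG)·131.25
OG = 259/(259 − 20.2) = 1.0846
FG = 259/(259 − 10.6) = 1.0427
ABV = (1.0846 − 1.0427)·131.25

5.5015 % ABV


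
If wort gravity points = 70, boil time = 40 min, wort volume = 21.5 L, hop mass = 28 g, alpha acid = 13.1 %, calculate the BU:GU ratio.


U = 1.65·0.000125^(GP/1000)·(1−e^(−0.04t))/4.15;  IBU = (α/100)·m·U·1000/V;  BU:GU = IBU/GP
U = 1.65·0.000125^(70/1000)·(1−e^(−0.04·40))/4.15 = 0.1692
IBU = (13.1/100)·28·0.1692·1000/21.5 = 28.8582
BU:GU = 28.8582/70

0.4123


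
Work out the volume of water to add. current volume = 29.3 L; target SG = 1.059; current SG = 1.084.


V_water = V·((SG_curr − 1)/(SG_target − 1) − 1)
V_water = 29.3·((1.084 − 1)/(1.059 − 1) − 1)

12.4153 L


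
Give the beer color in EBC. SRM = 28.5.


EBC = SRM · 1.97
EBC = 28.5 · 1.97

56.1450 EBC


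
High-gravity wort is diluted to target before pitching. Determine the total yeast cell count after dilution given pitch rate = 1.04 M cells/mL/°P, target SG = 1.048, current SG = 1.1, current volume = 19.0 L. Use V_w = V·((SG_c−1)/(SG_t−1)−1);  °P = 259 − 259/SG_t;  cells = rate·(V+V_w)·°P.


V_w = 19.0·((1.1−1)/(1.048−1)−1) = 20.5833
V_final = 19.0 + 20.5833 = 39.5833
°P = 259 − 259/1.048 = 11.8626
cells = 1.04·39.5833·11.8626

488.3435 billion cells


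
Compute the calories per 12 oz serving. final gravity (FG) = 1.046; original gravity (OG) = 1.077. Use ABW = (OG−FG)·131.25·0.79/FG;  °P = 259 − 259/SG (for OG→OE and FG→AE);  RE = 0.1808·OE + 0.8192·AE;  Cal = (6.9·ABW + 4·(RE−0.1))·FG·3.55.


ABW = (1.077 − 1.046)·131.25·0.79/1.046 = 3.0730
OE = 259 − 259/1.077 = 18.5172 °P
AE = 259 − 259/1.046 = 11.3901 °P
RE = 0.1808·18.5172 + 0.8192·11.3901 = 12.6786 °P
Cal = (6.9·3.0730 + 4·(12.6786−0.1))·1.046·3.55

265.5677 kcal


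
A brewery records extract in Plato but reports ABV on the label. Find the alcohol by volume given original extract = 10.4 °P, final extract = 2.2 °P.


SG = 259/(259 − P);  ABV = (OG − FG)·131.25
OG = 259/(259 − 10.4) = 1.0418
FG = 259/(259 − 2.2) = 1.0086
ABV = (1.0418 − 1.0086)·131.25

4.3663 % ABV


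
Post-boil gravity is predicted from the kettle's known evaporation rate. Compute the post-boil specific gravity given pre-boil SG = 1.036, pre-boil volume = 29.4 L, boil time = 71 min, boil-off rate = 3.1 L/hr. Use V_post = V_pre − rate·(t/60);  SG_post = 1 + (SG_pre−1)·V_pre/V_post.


V_post = 29.4 − 3.1·(71/60) = 25.7317
SG_post = 1 + (1.036 − 1)·29.4/25.7317

1.0411


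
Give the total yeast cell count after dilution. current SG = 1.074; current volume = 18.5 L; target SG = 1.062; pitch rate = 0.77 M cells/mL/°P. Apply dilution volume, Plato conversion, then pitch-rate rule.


V_w = V·((SG_c−1)/(SG_t−1)−1);  °P = 259 − 259/SG_t;  cells = rate·(V+V_w)·°P
V_w = 18.5·((1.074−1)/(1.062−1)−1) = 3.5806
V_final = 18.5 + 3.5806 = 22.0806
°P = 259 − 259/1.062 = 15.1205
cells = 0.77·22.0806·15.1205

257.0807 billion cells


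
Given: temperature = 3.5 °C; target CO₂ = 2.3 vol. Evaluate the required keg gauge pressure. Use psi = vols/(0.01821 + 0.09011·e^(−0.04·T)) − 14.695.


psi = 2.3/(0.01821 + 0.09011·e^(−0.04·3.5)) − 14.695

9.1274 psi


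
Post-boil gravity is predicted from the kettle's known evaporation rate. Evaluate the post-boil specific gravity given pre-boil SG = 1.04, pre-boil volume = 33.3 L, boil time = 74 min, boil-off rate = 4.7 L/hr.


V_post = V_pre − rate·(t/60);  SG_post = 1 + (SG_pre−1)·V_pre/V_post
V_post = 33.3 − 4.7·(74/60) = 27.5033
SG_post = 1 + (1.04 − 1)·33.3/27.5033

1.0484


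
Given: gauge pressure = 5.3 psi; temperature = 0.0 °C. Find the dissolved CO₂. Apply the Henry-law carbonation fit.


vols = (P + 14.695)·(0.01821 + 0.09011·e^(−0.04·T))
vols = (5.3 + 14.695)·(0.01821 + 0.09011·e^(−0.04·0.0))

2.1659 volumes


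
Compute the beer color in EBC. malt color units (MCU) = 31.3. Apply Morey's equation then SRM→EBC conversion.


SRM = 1.4922·MCU^0.6859;  EBC = SRM·1.97
SRM = 1.4922·31.3^0.6859 = 15.8351
EBC = 15.8351·1.97

31.1952 EBC


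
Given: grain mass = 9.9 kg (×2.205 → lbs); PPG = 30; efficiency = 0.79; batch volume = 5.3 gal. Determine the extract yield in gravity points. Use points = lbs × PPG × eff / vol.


lbs = 9.9 × 2.205 = 21.8295
points = 21.8295 × 30 × 0.79 / 5.3

97.6149 points


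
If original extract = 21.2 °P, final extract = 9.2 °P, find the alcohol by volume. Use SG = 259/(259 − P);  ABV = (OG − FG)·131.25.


OG = 259/(259 − 21.2) = 1.0892
FG = 259/(259 − 9.2) = 1.0368
ABV = (1.0892 − 1.0368)·131.25

6.8671 % ABV


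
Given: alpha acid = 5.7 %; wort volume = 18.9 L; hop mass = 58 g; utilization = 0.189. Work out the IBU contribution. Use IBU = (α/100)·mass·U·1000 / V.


IBU = (5.7/100)·58·0.189·1000 / 18.9

33.0600 IBU


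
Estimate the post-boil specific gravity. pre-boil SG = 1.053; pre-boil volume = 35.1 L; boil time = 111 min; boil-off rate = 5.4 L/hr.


V_post = V_pre − rate·(t/60);  SG_post = 1 + (SG_pre−1)·V_pre/V_post
V_post = 35.1 − 5.4·(111/60) = 25.1100
SG_post = 1 + (1.053 − 1)·35.1/25.1100

1.0741


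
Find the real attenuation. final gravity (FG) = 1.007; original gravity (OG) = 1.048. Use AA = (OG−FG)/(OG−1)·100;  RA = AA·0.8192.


AA = (1.048 − 1.007)/(1.048 − 1)·100 = 85.4167
RA = 85.4167·0.8192

69.9733 %


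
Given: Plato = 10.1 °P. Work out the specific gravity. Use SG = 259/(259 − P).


SG = 259/(259 − 10.1)

1.0406


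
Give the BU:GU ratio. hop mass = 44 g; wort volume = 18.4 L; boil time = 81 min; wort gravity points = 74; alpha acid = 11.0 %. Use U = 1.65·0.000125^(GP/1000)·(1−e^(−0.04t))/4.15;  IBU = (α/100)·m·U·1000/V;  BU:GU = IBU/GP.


U = 1.65·0.000125^(74/1000)·(1−e^(−0.04·81))/4.15 = 0.1965
IBU = (11.0/100)·44·0.1965·1000/18.4 = 51.6754
BU:GU = 51.6754/74

0.6983


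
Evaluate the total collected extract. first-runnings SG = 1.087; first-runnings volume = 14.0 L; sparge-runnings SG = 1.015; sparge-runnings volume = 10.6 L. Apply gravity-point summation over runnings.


total = Σ (SG_i − 1)·1000·V_i
first = (1.087 − 1)·1000·14.0 = 1218.0000
sparge = (1.015 − 1)·1000·10.6 = 159.0000
total = 1218.0000 + 159.0000

1377.0000 gravity·L


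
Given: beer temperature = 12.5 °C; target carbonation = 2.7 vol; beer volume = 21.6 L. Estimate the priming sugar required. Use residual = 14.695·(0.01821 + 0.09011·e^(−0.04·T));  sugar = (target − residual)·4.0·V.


residual = 14.695·(0.01821 + 0.09011·e^(−0.04·12.5)) = 1.0707
sugar = (2.7 − 1.0707)·4.0·21.6

140.7678 g


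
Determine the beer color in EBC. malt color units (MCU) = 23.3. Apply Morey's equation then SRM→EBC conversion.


SRM = 1.4922·MCU^0.6859;  EBC = SRM·1.97
SRM = 1.4922·23.3^0.6859 = 12.9329
EBC = 12.9329·1.97

25.4778 EBC


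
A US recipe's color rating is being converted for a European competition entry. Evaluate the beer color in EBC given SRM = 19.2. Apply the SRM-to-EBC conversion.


EBC = SRM · 1.97
EBC = 19.2 · 1.97

37.8240 EBC


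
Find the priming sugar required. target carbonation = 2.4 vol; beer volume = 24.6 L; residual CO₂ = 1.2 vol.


sugar = (target − residual)·4.0·V
sugar = (2.4 − 1.2)·4.0·24.6

118.0800 g


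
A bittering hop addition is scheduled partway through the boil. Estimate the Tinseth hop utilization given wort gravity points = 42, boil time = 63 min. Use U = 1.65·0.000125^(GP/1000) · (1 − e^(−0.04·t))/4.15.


bigness = 1.65·0.000125^(42/1000) = 1.1312
boil_factor = (1 − e^(−0.04·63))/4.15 = 0.2216
U = 1.1312 · 0.2216

0.2507


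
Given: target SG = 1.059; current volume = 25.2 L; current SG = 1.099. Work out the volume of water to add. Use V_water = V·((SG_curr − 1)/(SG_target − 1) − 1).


V_water = 25.2·((1.099 − 1)/(1.059 − 1) − 1)

17.0847 L


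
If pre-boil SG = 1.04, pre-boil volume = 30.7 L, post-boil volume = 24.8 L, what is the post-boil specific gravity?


SG_post = 1 + (SG_pre − 1)·V_pre/V_post
pts_pre = (1.04 − 1)·1000 = 40.0000
pts_post = 40.0000·30.7/24.8 = 49.5161
SG_post = 1 + 49.5161/1000

1.0495


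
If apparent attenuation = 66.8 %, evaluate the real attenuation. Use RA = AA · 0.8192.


RA = 66.8 · 0.8192

54.7226 %


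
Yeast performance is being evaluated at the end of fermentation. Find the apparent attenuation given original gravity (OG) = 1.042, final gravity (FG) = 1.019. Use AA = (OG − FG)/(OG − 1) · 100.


AA = (1.042 − 1.019)/(1.042 − 1) · 100

54.7619 %


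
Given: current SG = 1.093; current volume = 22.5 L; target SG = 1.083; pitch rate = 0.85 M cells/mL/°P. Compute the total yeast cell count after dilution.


V_w = V·((SG_c−1)/(SG_t−1)−1);  °P = 259 − 259/SG_t;  cells = rate·(V+V_w)·°P
V_w = 22.5·((1.093−1)/(1.083−1)−1) = 2.7108
V_final = 22.5 + 2.7108 = 25.2108
°P = 259 − 259/1.083 = 19.8495
cells = 0.85·25.2108·19.8495

425.3591 billion cells


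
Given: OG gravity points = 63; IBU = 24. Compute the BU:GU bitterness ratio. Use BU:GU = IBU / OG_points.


BU:GU = 24 / 63

0.3810


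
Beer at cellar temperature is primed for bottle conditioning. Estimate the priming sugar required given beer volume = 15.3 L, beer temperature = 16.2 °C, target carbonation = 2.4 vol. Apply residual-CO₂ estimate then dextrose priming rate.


residual = 14.695·(0.01821 + 0.09011·e^(−0.04·T));  sugar = (target − residual)·4.0·V
residual = 14.695·(0.01821 + 0.09011·e^(−0.04·16.2)) = 0.9603
sugar = (2.4 − 0.9603)·4.0·15.3

88.1124 g


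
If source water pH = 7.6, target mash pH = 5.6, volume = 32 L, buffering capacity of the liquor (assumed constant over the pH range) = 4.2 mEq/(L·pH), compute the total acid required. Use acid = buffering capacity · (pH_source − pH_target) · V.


acid = 4.2 · (7.6 − 5.6) · 32

268.8000 mEq


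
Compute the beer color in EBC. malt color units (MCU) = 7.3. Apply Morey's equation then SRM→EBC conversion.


SRM = 1.4922·MCU^0.6859;  EBC = SRM·1.97
SRM = 1.4922·7.3^0.6859 = 5.8342
EBC = 5.8342·1.97

11.4933 EBC


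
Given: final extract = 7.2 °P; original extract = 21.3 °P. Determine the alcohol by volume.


SG = 259/(259 − P);  ABV = (OG − FG)·131.25
OG = 259/(259 − 21.3) = 1.0896
FG = 259/(259 − 7.2) = 1.0286
ABV = (1.0896 − 1.0286)·131.25

8.0082 % ABV


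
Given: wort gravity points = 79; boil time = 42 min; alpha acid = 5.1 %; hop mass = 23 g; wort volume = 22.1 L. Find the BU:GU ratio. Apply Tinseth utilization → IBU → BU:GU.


U = 1.65·0.000125^(GP/1000)·(1−e^(−0.04t))/4.15;  IBU = (α/100)·m·U·1000/V;  BU:GU = IBU/GP
U = 1.65·0.000125^(79/1000)·(1−e^(−0.04·42))/4.15 = 0.1590
IBU = (5.1/100)·23·0.1590·1000/22.1 = 8.4416
BU:GU = 8.4416/79

0.1069


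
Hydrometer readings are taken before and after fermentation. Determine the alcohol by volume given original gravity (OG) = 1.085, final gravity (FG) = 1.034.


ABV = (OG − FG) · 131.25
ABV = (1.085 − 1.034) · 131.25

6.6937 % ABV


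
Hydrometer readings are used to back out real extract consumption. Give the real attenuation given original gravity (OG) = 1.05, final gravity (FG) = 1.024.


AA = (OG−FG)/(OG−1)·100;  RA = AA·0.8192
AA = (1.05 − 1.024)/(1.05 − 1)·100 = 52.0000
RA = 52.0000·0.8192

42.5984 %


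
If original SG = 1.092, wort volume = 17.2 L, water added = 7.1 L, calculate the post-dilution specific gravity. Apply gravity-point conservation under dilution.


SG_new = 1 + (SG_old − 1)·V_old/(V_old + V_water)
pts = (1.092 − 1)·1000·17.2/(17.2 + 7.1) = 65.1193
SG_new = 1 + 65.1193/1000

1.0651


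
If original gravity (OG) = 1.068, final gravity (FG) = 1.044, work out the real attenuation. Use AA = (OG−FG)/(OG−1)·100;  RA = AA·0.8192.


AA = (1.068 − 1.044)/(1.068 − 1)·100 = 35.2941
RA = 35.2941·0.8192

28.9129 %


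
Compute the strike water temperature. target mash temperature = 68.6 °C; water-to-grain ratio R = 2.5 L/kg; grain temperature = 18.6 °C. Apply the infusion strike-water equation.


T_strike = (0.41/R)·(T_mash − T_grain) + T_mash
T_strike = (0.41/2.5)·(68.6 − 18.6) + 68.6

76.8000 °C


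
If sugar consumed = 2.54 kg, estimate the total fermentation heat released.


Q = m_sugar · 590 kJ/kg
Q = 2.54 · 590

1498.6000 kJ


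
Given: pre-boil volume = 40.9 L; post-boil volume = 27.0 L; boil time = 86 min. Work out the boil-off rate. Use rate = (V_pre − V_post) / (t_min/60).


rate = (40.9 − 27.0) / (86/60)

9.6977 L/hr


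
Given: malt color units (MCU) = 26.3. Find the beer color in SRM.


SRM = 1.4922 · MCU^0.6859
SRM = 1.4922 · 26.3^0.6859

14.0532 SRM


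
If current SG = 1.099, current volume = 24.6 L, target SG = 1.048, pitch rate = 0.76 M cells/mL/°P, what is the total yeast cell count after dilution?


V_w = V·((SG_c−1)/(SG_t−1)−1);  °P = 259 − 259/SG_t;  cells = rate·(V+V_w)·°P
V_w = 24.6·((1.099−1)/(1.048−1)−1) = 26.1375
V_final = 24.6 + 26.1375 = 50.7375
°P = 259 − 259/1.048 = 11.8626
cells = 0.76·50.7375·11.8626

457.4276 billion cells


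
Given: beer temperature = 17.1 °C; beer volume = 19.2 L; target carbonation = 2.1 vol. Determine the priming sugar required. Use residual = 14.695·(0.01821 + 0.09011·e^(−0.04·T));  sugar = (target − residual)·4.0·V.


residual = 14.695·(0.01821 + 0.09011·e^(−0.04·17.1)) = 0.9358
sugar = (2.1 − 0.9358)·4.0·19.2

89.4134 g


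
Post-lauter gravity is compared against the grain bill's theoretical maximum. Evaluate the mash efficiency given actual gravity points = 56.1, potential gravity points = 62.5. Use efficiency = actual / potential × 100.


efficiency = 56.1 / 62.5 × 100

89.7600 %


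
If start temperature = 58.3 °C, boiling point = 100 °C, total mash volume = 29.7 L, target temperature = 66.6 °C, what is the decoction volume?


V_dec = V_total·(T_target − T_start)/(T_boil − T_start)
V_dec = 29.7·(66.6 − 58.3)/(100 − 58.3)

5.9115 L


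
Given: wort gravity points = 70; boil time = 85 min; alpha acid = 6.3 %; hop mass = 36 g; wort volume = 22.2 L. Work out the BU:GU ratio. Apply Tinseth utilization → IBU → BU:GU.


U = 1.65·0.000125^(GP/1000)·(1−e^(−0.04t))/4.15;  IBU = (α/100)·m·U·1000/V;  BU:GU = IBU/GP
U = 1.65·0.000125^(70/1000)·(1−e^(−0.04·85))/4.15 = 0.2049
IBU = (6.3/100)·36·0.2049·1000/22.2 = 20.9300
BU:GU = 20.9300/70

0.2990


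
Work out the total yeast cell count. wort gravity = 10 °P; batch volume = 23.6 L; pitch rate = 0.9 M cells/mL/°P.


cells (billions) = rate · V_L · °P
cells = 0.9 · 23.6 · 10

212.4000 billion cells


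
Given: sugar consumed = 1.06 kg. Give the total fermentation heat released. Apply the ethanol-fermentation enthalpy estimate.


Q = m_sugar · 590 kJ/kg
Q = 1.06 · 590

625.4000 kJ


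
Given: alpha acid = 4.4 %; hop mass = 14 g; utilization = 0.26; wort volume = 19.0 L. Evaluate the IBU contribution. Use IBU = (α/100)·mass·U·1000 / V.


IBU = (4.4/100)·14·0.26·1000 / 19.0

8.4295 IBU


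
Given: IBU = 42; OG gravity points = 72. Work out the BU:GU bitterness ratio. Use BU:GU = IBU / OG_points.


BU:GU = 42 / 72

0.5833


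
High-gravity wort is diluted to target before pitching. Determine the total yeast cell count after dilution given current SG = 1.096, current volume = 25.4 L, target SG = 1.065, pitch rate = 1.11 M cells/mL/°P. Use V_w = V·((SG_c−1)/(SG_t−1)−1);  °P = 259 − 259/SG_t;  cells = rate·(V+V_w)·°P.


V_w = 25.4·((1.096−1)/(1.065−1)−1) = 12.1138
V_final = 25.4 + 12.1138 = 37.5138
°P = 259 − 259/1.065 = 15.8075
cells = 1.11·37.5138·15.8075

658.2306 billion cells


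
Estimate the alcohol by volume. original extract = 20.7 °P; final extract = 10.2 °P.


SG = 259/(259 − P);  ABV = (OG − FG)·131.25
OG = 259/(259 − 20.7) = 1.0869
FG = 259/(259 − 10.2) = 1.0410
ABV = (1.0869 − 1.0410)·131.25

6.0202 % ABV


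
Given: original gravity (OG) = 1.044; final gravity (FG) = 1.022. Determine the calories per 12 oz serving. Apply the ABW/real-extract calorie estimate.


ABW = (OG−FG)·131.25·0.79/FG;  °P = 259 − 259/SG (for OG→OE and FG→AE);  RE = 0.1808·OE + 0.8192·AE;  Cal = (6.9·ABW + 4·(RE−0.1))·FG·3.55
ABW = (1.044 − 1.022)·131.25·0.79/1.022 = 2.2320
OE = 259 − 259/1.044 = 10.9157 °P
AE = 259 − 259/1.022 = 5.5753 °P
RE = 0.1808·10.9157 + 0.8192·5.5753 = 6.5409 °P
Cal = (6.9·2.2320 + 4·(6.5409−0.1))·1.022·3.55

149.3488 kcal


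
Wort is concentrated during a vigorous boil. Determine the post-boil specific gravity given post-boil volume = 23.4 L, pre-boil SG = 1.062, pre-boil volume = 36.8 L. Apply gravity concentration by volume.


SG_post = 1 + (SG_pre − 1)·V_pre/V_post
pts_pre = (1.062 − 1)·1000 = 62.0000
pts_post = 62.0000·36.8/23.4 = 97.5043
SG_post = 1 + 97.5043/1000

1.0975


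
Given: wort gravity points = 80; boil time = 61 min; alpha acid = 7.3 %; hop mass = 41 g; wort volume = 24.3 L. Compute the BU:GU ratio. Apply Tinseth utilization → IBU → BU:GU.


U = 1.65·0.000125^(GP/1000)·(1−e^(−0.04t))/4.15;  IBU = (α/100)·m·U·1000/V;  BU:GU = IBU/GP
U = 1.65·0.000125^(80/1000)·(1−e^(−0.04·61))/4.15 = 0.1768
IBU = (7.3/100)·41·0.1768·1000/24.3 = 21.7813
BU:GU = 21.7813/80

0.2723


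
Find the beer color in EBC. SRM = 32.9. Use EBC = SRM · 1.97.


EBC = 32.9 · 1.97

64.8130 EBC


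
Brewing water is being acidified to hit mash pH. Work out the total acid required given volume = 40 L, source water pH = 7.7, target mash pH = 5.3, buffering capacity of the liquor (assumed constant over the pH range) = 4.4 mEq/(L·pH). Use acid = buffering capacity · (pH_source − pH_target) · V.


acid = 4.4 · (7.7 − 5.3) · 40

422.4000 mEq


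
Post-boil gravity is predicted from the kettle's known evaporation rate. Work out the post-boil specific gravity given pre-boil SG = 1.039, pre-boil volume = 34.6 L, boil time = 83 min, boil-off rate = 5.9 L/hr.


V_post = V_pre − rate·(t/60);  SG_post = 1 + (SG_pre−1)·V_pre/V_post
V_post = 34.6 − 5.9·(83/60) = 26.4383
SG_post = 1 + (1.039 − 1)·34.6/26.4383

1.0510


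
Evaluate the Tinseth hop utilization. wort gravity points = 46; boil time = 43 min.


U = 1.65·0.000125^(GP/1000) · (1 − e^(−0.04·t))/4.15
bigness = 1.65·0.000125^(46/1000) = 1.0913
boil_factor = (1 − e^(−0.04·43))/4.15 = 0.1978
U = 1.0913 · 0.1978

0.2159


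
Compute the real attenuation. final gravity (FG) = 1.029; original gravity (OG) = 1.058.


AA = (OG−FG)/(OG−1)·100;  RA = AA·0.8192
AA = (1.058 − 1.029)/(1.058 − 1)·100 = 50.0000
RA = 50.0000·0.8192

40.9600 %


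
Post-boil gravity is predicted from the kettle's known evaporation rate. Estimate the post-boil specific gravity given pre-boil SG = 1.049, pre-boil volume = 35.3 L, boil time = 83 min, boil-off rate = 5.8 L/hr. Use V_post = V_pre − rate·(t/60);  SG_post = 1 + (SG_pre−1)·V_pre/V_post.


V_post = 35.3 − 5.8·(83/60) = 27.2767
SG_post = 1 + (1.049 − 1)·35.3/27.2767

1.0634


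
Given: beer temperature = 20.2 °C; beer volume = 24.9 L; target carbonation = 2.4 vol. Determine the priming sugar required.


residual = 14.695·(0.01821 + 0.09011·e^(−0.04·T));  sugar = (target − residual)·4.0·V
residual = 14.695·(0.01821 + 0.09011·e^(−0.04·20.2)) = 0.8578
sugar = (2.4 − 0.8578)·4.0·24.9

153.5990 g


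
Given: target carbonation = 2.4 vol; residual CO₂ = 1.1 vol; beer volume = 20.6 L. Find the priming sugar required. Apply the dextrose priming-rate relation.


sugar = (target − residual)·4.0·V
sugar = (2.4 − 1.1)·4.0·20.6

107.1200 g


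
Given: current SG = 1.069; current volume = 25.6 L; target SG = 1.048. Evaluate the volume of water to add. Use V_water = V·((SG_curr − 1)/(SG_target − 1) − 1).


V_water = 25.6·((1.069 − 1)/(1.048 − 1) − 1)

11.2000 L


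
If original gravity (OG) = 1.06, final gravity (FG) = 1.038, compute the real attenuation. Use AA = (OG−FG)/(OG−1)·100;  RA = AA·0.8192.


AA = (1.06 − 1.038)/(1.06 − 1)·100 = 36.6667
RA = 36.6667·0.8192

30.0373 %


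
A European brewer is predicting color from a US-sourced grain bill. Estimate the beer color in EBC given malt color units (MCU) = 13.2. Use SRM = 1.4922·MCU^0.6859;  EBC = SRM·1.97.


SRM = 1.4922·13.2^0.6859 = 8.7585
EBC = 8.7585·1.97

17.2542 EBC


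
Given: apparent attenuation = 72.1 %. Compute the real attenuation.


RA = AA · 0.8192
RA = 72.1 · 0.8192

59.0643 %


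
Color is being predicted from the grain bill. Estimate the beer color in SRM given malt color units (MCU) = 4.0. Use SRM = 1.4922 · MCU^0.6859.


SRM = 1.4922 · 4.0^0.6859

3.8617 SRM


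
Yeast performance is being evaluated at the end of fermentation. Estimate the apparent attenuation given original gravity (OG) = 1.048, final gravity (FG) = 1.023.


AA = (OG − FG)/(OG − 1) · 100
AA = (1.048 − 1.023)/(1.048 − 1) · 100

52.0833 %


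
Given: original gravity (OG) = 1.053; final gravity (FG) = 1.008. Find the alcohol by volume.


ABV = (OG − FG) · 131.25
ABV = (1.053 − 1.008) · 131.25

5.9062 % ABV


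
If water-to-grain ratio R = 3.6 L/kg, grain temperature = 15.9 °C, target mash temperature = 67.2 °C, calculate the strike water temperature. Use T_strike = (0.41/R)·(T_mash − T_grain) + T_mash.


T_strike = (0.41/3.6)·(67.2 − 15.9) + 67.2

73.0425 °C


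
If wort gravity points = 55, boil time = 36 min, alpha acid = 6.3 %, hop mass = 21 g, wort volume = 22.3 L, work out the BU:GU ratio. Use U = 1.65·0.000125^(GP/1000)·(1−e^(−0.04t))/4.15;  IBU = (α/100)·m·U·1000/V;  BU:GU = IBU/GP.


U = 1.65·0.000125^(55/1000)·(1−e^(−0.04·36))/4.15 = 0.1851
IBU = (6.3/100)·21·0.1851·1000/22.3 = 10.9796
BU:GU = 10.9796/55

0.1996


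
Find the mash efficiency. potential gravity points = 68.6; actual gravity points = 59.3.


efficiency = actual / potential × 100
efficiency = 59.3 / 68.6 × 100

86.4431 %


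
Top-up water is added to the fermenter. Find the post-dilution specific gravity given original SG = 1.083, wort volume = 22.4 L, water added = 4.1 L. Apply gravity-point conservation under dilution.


SG_new = 1 + (SG_old − 1)·V_old/(V_old + V_water)
pts = (1.083 − 1)·1000·22.4/(22.4 + 4.1) = 70.1585
SG_new = 1 + 70.1585/1000

1.0702
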